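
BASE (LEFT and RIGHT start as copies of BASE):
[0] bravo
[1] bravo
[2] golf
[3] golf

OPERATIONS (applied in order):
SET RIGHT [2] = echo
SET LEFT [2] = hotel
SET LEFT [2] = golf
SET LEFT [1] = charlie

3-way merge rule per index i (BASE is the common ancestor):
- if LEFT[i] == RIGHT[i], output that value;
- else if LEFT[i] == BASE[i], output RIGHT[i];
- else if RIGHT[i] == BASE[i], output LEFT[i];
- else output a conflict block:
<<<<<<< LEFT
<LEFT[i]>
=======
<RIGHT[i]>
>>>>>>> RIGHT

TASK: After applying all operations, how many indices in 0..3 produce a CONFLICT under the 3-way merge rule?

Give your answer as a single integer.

Answer: 0

Derivation:
Final LEFT:  [bravo, charlie, golf, golf]
Final RIGHT: [bravo, bravo, echo, golf]
i=0: L=bravo R=bravo -> agree -> bravo
i=1: L=charlie, R=bravo=BASE -> take LEFT -> charlie
i=2: L=golf=BASE, R=echo -> take RIGHT -> echo
i=3: L=golf R=golf -> agree -> golf
Conflict count: 0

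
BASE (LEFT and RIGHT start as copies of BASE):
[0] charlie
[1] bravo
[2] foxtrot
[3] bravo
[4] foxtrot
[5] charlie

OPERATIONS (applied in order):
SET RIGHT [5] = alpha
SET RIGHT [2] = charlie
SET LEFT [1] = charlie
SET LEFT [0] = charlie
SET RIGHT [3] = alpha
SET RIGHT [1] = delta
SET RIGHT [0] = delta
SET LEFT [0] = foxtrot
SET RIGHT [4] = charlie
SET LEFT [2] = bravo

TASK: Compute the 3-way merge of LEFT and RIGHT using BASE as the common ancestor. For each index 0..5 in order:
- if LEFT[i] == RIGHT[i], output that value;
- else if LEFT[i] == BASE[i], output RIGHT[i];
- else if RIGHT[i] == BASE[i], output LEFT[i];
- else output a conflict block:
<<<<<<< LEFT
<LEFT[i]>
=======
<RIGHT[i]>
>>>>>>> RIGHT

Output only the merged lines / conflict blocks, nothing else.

Final LEFT:  [foxtrot, charlie, bravo, bravo, foxtrot, charlie]
Final RIGHT: [delta, delta, charlie, alpha, charlie, alpha]
i=0: BASE=charlie L=foxtrot R=delta all differ -> CONFLICT
i=1: BASE=bravo L=charlie R=delta all differ -> CONFLICT
i=2: BASE=foxtrot L=bravo R=charlie all differ -> CONFLICT
i=3: L=bravo=BASE, R=alpha -> take RIGHT -> alpha
i=4: L=foxtrot=BASE, R=charlie -> take RIGHT -> charlie
i=5: L=charlie=BASE, R=alpha -> take RIGHT -> alpha

Answer: <<<<<<< LEFT
foxtrot
=======
delta
>>>>>>> RIGHT
<<<<<<< LEFT
charlie
=======
delta
>>>>>>> RIGHT
<<<<<<< LEFT
bravo
=======
charlie
>>>>>>> RIGHT
alpha
charlie
alpha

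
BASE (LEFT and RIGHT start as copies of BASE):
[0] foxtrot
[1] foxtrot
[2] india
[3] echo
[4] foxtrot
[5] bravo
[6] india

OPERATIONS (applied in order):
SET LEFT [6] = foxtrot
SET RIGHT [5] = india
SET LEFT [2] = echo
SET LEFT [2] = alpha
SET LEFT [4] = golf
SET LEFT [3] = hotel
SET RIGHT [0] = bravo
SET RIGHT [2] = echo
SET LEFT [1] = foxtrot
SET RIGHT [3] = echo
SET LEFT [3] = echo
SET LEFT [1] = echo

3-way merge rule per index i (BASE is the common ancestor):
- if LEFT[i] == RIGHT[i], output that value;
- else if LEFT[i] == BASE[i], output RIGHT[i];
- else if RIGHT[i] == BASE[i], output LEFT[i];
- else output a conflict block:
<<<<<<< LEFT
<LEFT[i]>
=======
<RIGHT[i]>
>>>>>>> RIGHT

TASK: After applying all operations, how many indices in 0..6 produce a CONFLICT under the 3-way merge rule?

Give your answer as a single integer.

Answer: 1

Derivation:
Final LEFT:  [foxtrot, echo, alpha, echo, golf, bravo, foxtrot]
Final RIGHT: [bravo, foxtrot, echo, echo, foxtrot, india, india]
i=0: L=foxtrot=BASE, R=bravo -> take RIGHT -> bravo
i=1: L=echo, R=foxtrot=BASE -> take LEFT -> echo
i=2: BASE=india L=alpha R=echo all differ -> CONFLICT
i=3: L=echo R=echo -> agree -> echo
i=4: L=golf, R=foxtrot=BASE -> take LEFT -> golf
i=5: L=bravo=BASE, R=india -> take RIGHT -> india
i=6: L=foxtrot, R=india=BASE -> take LEFT -> foxtrot
Conflict count: 1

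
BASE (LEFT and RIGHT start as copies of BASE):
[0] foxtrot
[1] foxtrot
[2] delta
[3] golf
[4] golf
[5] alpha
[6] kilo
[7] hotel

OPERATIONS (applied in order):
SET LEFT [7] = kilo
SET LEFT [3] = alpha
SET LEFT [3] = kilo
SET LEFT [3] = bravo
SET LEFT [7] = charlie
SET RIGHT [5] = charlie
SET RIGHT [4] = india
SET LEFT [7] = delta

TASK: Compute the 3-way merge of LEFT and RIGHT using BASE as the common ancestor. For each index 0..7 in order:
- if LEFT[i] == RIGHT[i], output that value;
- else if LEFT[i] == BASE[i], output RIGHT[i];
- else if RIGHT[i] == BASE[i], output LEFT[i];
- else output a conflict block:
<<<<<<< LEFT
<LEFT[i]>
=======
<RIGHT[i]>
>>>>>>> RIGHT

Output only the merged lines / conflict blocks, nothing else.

Answer: foxtrot
foxtrot
delta
bravo
india
charlie
kilo
delta

Derivation:
Final LEFT:  [foxtrot, foxtrot, delta, bravo, golf, alpha, kilo, delta]
Final RIGHT: [foxtrot, foxtrot, delta, golf, india, charlie, kilo, hotel]
i=0: L=foxtrot R=foxtrot -> agree -> foxtrot
i=1: L=foxtrot R=foxtrot -> agree -> foxtrot
i=2: L=delta R=delta -> agree -> delta
i=3: L=bravo, R=golf=BASE -> take LEFT -> bravo
i=4: L=golf=BASE, R=india -> take RIGHT -> india
i=5: L=alpha=BASE, R=charlie -> take RIGHT -> charlie
i=6: L=kilo R=kilo -> agree -> kilo
i=7: L=delta, R=hotel=BASE -> take LEFT -> delta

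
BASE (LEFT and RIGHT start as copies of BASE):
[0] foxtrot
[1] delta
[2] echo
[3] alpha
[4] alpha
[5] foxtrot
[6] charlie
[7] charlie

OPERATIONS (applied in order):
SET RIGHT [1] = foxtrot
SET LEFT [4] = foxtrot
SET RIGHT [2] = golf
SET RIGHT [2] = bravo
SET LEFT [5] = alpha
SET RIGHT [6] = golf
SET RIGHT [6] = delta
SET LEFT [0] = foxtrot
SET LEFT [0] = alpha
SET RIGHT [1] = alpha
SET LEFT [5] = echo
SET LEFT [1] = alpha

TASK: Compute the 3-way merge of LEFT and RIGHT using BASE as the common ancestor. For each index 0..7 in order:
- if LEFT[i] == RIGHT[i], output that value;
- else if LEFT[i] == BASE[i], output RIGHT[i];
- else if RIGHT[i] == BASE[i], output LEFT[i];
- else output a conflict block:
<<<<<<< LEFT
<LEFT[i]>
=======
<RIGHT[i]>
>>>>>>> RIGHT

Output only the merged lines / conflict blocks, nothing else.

Final LEFT:  [alpha, alpha, echo, alpha, foxtrot, echo, charlie, charlie]
Final RIGHT: [foxtrot, alpha, bravo, alpha, alpha, foxtrot, delta, charlie]
i=0: L=alpha, R=foxtrot=BASE -> take LEFT -> alpha
i=1: L=alpha R=alpha -> agree -> alpha
i=2: L=echo=BASE, R=bravo -> take RIGHT -> bravo
i=3: L=alpha R=alpha -> agree -> alpha
i=4: L=foxtrot, R=alpha=BASE -> take LEFT -> foxtrot
i=5: L=echo, R=foxtrot=BASE -> take LEFT -> echo
i=6: L=charlie=BASE, R=delta -> take RIGHT -> delta
i=7: L=charlie R=charlie -> agree -> charlie

Answer: alpha
alpha
bravo
alpha
foxtrot
echo
delta
charlie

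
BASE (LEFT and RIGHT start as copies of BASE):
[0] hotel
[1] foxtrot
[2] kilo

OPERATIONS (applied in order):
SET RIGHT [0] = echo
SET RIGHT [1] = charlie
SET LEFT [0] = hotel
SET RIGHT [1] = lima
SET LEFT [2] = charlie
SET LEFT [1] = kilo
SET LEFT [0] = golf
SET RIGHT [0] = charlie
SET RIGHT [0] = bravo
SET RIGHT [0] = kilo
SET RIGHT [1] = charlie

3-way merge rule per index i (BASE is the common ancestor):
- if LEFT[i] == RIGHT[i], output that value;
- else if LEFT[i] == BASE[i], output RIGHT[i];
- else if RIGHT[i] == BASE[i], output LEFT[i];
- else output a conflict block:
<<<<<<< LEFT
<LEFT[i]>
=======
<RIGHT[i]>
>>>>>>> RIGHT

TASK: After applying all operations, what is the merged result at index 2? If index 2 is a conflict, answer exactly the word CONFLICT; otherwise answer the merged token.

Final LEFT:  [golf, kilo, charlie]
Final RIGHT: [kilo, charlie, kilo]
i=0: BASE=hotel L=golf R=kilo all differ -> CONFLICT
i=1: BASE=foxtrot L=kilo R=charlie all differ -> CONFLICT
i=2: L=charlie, R=kilo=BASE -> take LEFT -> charlie
Index 2 -> charlie

Answer: charlie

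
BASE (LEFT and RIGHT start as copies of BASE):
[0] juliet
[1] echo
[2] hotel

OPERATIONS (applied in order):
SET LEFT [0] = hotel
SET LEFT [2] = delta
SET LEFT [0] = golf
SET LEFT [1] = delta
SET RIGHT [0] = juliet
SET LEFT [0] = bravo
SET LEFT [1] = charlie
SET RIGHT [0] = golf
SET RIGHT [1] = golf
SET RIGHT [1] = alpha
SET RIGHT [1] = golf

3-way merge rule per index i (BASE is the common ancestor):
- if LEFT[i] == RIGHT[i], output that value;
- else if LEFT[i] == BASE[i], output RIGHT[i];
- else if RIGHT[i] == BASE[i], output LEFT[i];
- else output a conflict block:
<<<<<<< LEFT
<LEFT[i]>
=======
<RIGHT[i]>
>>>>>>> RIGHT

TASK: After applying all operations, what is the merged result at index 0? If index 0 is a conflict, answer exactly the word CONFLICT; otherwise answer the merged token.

Final LEFT:  [bravo, charlie, delta]
Final RIGHT: [golf, golf, hotel]
i=0: BASE=juliet L=bravo R=golf all differ -> CONFLICT
i=1: BASE=echo L=charlie R=golf all differ -> CONFLICT
i=2: L=delta, R=hotel=BASE -> take LEFT -> delta
Index 0 -> CONFLICT

Answer: CONFLICT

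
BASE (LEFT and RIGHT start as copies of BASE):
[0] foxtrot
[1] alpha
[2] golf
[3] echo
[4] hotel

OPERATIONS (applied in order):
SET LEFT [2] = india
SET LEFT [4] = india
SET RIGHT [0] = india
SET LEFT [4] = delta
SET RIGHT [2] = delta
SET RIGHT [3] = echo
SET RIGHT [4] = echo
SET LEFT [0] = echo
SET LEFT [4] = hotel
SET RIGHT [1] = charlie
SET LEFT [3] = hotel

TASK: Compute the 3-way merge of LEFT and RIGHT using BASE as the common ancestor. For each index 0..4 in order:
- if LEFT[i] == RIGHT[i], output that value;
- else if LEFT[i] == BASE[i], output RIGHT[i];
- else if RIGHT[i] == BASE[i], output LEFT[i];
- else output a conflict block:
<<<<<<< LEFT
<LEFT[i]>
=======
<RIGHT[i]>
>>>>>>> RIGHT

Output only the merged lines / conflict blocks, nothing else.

Final LEFT:  [echo, alpha, india, hotel, hotel]
Final RIGHT: [india, charlie, delta, echo, echo]
i=0: BASE=foxtrot L=echo R=india all differ -> CONFLICT
i=1: L=alpha=BASE, R=charlie -> take RIGHT -> charlie
i=2: BASE=golf L=india R=delta all differ -> CONFLICT
i=3: L=hotel, R=echo=BASE -> take LEFT -> hotel
i=4: L=hotel=BASE, R=echo -> take RIGHT -> echo

Answer: <<<<<<< LEFT
echo
=======
india
>>>>>>> RIGHT
charlie
<<<<<<< LEFT
india
=======
delta
>>>>>>> RIGHT
hotel
echo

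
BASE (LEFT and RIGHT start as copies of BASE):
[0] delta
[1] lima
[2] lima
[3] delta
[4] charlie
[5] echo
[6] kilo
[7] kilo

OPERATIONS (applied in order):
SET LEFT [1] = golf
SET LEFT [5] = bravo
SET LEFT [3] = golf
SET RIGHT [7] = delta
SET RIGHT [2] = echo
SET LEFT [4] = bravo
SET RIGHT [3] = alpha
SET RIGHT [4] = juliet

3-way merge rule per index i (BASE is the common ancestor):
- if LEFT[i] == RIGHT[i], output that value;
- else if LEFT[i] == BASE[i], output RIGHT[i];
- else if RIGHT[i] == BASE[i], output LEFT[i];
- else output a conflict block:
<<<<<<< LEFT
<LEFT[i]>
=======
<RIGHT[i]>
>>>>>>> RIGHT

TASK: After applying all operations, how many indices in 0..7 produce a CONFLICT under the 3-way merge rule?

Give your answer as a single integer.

Answer: 2

Derivation:
Final LEFT:  [delta, golf, lima, golf, bravo, bravo, kilo, kilo]
Final RIGHT: [delta, lima, echo, alpha, juliet, echo, kilo, delta]
i=0: L=delta R=delta -> agree -> delta
i=1: L=golf, R=lima=BASE -> take LEFT -> golf
i=2: L=lima=BASE, R=echo -> take RIGHT -> echo
i=3: BASE=delta L=golf R=alpha all differ -> CONFLICT
i=4: BASE=charlie L=bravo R=juliet all differ -> CONFLICT
i=5: L=bravo, R=echo=BASE -> take LEFT -> bravo
i=6: L=kilo R=kilo -> agree -> kilo
i=7: L=kilo=BASE, R=delta -> take RIGHT -> delta
Conflict count: 2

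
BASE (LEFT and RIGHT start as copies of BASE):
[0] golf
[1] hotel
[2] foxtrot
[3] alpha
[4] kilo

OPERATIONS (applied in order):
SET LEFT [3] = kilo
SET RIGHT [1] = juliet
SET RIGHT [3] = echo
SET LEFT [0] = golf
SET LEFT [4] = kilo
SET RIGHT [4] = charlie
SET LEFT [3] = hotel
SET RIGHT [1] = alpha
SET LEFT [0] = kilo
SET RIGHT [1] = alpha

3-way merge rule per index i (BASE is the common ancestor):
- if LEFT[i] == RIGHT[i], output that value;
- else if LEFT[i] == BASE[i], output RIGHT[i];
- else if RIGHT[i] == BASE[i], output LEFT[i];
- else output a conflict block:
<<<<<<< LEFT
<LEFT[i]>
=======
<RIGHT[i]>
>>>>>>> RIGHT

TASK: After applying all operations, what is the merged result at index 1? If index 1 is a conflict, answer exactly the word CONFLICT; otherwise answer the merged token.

Answer: alpha

Derivation:
Final LEFT:  [kilo, hotel, foxtrot, hotel, kilo]
Final RIGHT: [golf, alpha, foxtrot, echo, charlie]
i=0: L=kilo, R=golf=BASE -> take LEFT -> kilo
i=1: L=hotel=BASE, R=alpha -> take RIGHT -> alpha
i=2: L=foxtrot R=foxtrot -> agree -> foxtrot
i=3: BASE=alpha L=hotel R=echo all differ -> CONFLICT
i=4: L=kilo=BASE, R=charlie -> take RIGHT -> charlie
Index 1 -> alpha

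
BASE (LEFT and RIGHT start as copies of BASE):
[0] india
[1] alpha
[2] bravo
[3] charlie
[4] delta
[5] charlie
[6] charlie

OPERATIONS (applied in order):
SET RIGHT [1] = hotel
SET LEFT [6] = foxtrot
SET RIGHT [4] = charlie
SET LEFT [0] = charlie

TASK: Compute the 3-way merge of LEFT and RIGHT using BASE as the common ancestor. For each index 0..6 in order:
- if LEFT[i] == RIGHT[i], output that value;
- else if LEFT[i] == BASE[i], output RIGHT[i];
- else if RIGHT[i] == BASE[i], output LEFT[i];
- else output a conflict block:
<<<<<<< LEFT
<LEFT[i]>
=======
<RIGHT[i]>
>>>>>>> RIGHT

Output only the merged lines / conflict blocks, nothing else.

Answer: charlie
hotel
bravo
charlie
charlie
charlie
foxtrot

Derivation:
Final LEFT:  [charlie, alpha, bravo, charlie, delta, charlie, foxtrot]
Final RIGHT: [india, hotel, bravo, charlie, charlie, charlie, charlie]
i=0: L=charlie, R=india=BASE -> take LEFT -> charlie
i=1: L=alpha=BASE, R=hotel -> take RIGHT -> hotel
i=2: L=bravo R=bravo -> agree -> bravo
i=3: L=charlie R=charlie -> agree -> charlie
i=4: L=delta=BASE, R=charlie -> take RIGHT -> charlie
i=5: L=charlie R=charlie -> agree -> charlie
i=6: L=foxtrot, R=charlie=BASE -> take LEFT -> foxtrot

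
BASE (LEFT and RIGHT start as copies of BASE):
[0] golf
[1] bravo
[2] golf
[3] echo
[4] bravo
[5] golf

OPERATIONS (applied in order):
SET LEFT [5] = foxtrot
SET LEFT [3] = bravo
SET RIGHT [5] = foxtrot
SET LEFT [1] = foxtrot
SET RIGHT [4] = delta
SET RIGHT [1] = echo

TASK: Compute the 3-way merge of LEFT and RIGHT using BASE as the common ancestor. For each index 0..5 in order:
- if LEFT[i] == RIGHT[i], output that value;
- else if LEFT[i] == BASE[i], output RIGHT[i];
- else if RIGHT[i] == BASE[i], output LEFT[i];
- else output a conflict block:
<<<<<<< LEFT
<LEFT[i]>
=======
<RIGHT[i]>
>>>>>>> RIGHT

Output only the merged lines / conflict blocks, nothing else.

Answer: golf
<<<<<<< LEFT
foxtrot
=======
echo
>>>>>>> RIGHT
golf
bravo
delta
foxtrot

Derivation:
Final LEFT:  [golf, foxtrot, golf, bravo, bravo, foxtrot]
Final RIGHT: [golf, echo, golf, echo, delta, foxtrot]
i=0: L=golf R=golf -> agree -> golf
i=1: BASE=bravo L=foxtrot R=echo all differ -> CONFLICT
i=2: L=golf R=golf -> agree -> golf
i=3: L=bravo, R=echo=BASE -> take LEFT -> bravo
i=4: L=bravo=BASE, R=delta -> take RIGHT -> delta
i=5: L=foxtrot R=foxtrot -> agree -> foxtrot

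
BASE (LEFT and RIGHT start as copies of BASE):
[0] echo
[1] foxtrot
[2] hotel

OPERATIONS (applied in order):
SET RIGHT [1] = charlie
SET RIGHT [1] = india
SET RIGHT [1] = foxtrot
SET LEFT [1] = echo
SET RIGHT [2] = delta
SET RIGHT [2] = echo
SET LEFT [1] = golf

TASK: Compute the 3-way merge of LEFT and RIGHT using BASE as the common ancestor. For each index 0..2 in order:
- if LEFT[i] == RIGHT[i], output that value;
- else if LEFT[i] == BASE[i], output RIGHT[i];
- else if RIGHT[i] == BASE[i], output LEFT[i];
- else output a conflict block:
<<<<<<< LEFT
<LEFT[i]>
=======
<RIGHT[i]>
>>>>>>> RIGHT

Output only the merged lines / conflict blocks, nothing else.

Final LEFT:  [echo, golf, hotel]
Final RIGHT: [echo, foxtrot, echo]
i=0: L=echo R=echo -> agree -> echo
i=1: L=golf, R=foxtrot=BASE -> take LEFT -> golf
i=2: L=hotel=BASE, R=echo -> take RIGHT -> echo

Answer: echo
golf
echo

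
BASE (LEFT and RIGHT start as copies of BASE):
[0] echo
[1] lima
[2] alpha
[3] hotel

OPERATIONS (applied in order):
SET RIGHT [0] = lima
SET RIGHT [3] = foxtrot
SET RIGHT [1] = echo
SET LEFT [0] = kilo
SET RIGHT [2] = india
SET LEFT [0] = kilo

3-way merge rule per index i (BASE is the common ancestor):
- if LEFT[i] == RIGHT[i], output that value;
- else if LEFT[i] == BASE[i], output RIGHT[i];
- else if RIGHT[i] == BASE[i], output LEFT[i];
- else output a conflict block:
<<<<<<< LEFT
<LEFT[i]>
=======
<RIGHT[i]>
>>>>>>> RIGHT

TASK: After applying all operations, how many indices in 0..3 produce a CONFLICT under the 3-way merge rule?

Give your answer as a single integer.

Final LEFT:  [kilo, lima, alpha, hotel]
Final RIGHT: [lima, echo, india, foxtrot]
i=0: BASE=echo L=kilo R=lima all differ -> CONFLICT
i=1: L=lima=BASE, R=echo -> take RIGHT -> echo
i=2: L=alpha=BASE, R=india -> take RIGHT -> india
i=3: L=hotel=BASE, R=foxtrot -> take RIGHT -> foxtrot
Conflict count: 1

Answer: 1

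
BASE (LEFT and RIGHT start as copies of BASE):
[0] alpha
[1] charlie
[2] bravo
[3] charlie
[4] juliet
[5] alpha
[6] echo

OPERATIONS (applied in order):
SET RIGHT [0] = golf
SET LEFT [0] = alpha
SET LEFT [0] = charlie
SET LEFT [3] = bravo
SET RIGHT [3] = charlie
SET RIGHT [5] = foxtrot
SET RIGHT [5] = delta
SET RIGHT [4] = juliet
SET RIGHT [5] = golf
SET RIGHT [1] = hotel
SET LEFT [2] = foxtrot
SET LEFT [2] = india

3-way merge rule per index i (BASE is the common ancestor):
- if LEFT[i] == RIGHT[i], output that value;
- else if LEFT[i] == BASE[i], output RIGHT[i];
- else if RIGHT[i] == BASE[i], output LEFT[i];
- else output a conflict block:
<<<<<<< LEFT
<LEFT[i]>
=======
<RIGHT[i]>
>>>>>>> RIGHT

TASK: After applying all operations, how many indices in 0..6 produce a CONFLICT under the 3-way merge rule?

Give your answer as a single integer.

Final LEFT:  [charlie, charlie, india, bravo, juliet, alpha, echo]
Final RIGHT: [golf, hotel, bravo, charlie, juliet, golf, echo]
i=0: BASE=alpha L=charlie R=golf all differ -> CONFLICT
i=1: L=charlie=BASE, R=hotel -> take RIGHT -> hotel
i=2: L=india, R=bravo=BASE -> take LEFT -> india
i=3: L=bravo, R=charlie=BASE -> take LEFT -> bravo
i=4: L=juliet R=juliet -> agree -> juliet
i=5: L=alpha=BASE, R=golf -> take RIGHT -> golf
i=6: L=echo R=echo -> agree -> echo
Conflict count: 1

Answer: 1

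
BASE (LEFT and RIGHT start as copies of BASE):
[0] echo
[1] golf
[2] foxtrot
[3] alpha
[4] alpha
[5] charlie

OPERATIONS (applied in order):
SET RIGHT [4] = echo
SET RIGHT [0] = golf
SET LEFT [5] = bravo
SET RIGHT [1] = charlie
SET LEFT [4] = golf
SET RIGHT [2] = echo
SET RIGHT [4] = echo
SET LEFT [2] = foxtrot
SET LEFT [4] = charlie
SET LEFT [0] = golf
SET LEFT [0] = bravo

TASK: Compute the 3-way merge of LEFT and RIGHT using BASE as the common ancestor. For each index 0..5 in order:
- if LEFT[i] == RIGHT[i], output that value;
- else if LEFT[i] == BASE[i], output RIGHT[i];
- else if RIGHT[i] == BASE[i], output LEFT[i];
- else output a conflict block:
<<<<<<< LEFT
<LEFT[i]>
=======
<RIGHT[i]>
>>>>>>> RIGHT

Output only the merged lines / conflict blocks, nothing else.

Final LEFT:  [bravo, golf, foxtrot, alpha, charlie, bravo]
Final RIGHT: [golf, charlie, echo, alpha, echo, charlie]
i=0: BASE=echo L=bravo R=golf all differ -> CONFLICT
i=1: L=golf=BASE, R=charlie -> take RIGHT -> charlie
i=2: L=foxtrot=BASE, R=echo -> take RIGHT -> echo
i=3: L=alpha R=alpha -> agree -> alpha
i=4: BASE=alpha L=charlie R=echo all differ -> CONFLICT
i=5: L=bravo, R=charlie=BASE -> take LEFT -> bravo

Answer: <<<<<<< LEFT
bravo
=======
golf
>>>>>>> RIGHT
charlie
echo
alpha
<<<<<<< LEFT
charlie
=======
echo
>>>>>>> RIGHT
bravo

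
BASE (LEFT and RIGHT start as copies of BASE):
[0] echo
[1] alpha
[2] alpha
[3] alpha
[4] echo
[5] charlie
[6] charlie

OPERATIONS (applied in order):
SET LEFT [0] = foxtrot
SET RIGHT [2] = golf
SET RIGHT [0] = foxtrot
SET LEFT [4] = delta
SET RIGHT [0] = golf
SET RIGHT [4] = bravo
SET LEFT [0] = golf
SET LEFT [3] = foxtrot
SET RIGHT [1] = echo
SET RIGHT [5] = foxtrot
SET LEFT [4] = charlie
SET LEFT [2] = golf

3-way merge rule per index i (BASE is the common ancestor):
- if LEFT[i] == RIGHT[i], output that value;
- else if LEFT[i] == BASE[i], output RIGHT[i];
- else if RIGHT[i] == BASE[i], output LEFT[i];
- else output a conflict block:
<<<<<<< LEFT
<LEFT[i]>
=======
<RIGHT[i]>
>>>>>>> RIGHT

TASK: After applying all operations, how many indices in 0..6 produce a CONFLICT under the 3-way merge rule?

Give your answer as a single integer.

Final LEFT:  [golf, alpha, golf, foxtrot, charlie, charlie, charlie]
Final RIGHT: [golf, echo, golf, alpha, bravo, foxtrot, charlie]
i=0: L=golf R=golf -> agree -> golf
i=1: L=alpha=BASE, R=echo -> take RIGHT -> echo
i=2: L=golf R=golf -> agree -> golf
i=3: L=foxtrot, R=alpha=BASE -> take LEFT -> foxtrot
i=4: BASE=echo L=charlie R=bravo all differ -> CONFLICT
i=5: L=charlie=BASE, R=foxtrot -> take RIGHT -> foxtrot
i=6: L=charlie R=charlie -> agree -> charlie
Conflict count: 1

Answer: 1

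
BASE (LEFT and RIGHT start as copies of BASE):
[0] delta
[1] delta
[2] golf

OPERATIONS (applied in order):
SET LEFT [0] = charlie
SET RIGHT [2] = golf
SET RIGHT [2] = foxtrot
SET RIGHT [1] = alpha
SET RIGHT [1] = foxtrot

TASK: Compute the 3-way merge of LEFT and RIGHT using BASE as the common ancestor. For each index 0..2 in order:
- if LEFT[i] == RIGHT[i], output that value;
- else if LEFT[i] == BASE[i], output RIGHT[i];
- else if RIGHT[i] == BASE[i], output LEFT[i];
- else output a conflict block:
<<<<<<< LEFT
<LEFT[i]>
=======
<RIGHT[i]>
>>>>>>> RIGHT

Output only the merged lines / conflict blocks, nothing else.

Final LEFT:  [charlie, delta, golf]
Final RIGHT: [delta, foxtrot, foxtrot]
i=0: L=charlie, R=delta=BASE -> take LEFT -> charlie
i=1: L=delta=BASE, R=foxtrot -> take RIGHT -> foxtrot
i=2: L=golf=BASE, R=foxtrot -> take RIGHT -> foxtrot

Answer: charlie
foxtrot
foxtrot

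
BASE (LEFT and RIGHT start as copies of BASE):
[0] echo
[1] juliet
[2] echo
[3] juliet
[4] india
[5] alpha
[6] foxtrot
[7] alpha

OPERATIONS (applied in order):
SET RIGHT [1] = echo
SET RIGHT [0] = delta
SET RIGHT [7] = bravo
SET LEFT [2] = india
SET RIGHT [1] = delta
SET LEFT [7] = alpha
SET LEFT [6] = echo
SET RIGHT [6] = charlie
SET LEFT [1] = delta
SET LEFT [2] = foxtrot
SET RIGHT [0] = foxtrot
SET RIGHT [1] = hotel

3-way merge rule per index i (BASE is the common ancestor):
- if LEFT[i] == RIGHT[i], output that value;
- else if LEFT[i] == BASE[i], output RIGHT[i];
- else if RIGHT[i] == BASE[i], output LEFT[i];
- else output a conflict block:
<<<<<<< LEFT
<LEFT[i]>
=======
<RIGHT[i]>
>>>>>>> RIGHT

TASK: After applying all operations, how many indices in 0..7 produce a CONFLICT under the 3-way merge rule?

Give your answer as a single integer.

Final LEFT:  [echo, delta, foxtrot, juliet, india, alpha, echo, alpha]
Final RIGHT: [foxtrot, hotel, echo, juliet, india, alpha, charlie, bravo]
i=0: L=echo=BASE, R=foxtrot -> take RIGHT -> foxtrot
i=1: BASE=juliet L=delta R=hotel all differ -> CONFLICT
i=2: L=foxtrot, R=echo=BASE -> take LEFT -> foxtrot
i=3: L=juliet R=juliet -> agree -> juliet
i=4: L=india R=india -> agree -> india
i=5: L=alpha R=alpha -> agree -> alpha
i=6: BASE=foxtrot L=echo R=charlie all differ -> CONFLICT
i=7: L=alpha=BASE, R=bravo -> take RIGHT -> bravo
Conflict count: 2

Answer: 2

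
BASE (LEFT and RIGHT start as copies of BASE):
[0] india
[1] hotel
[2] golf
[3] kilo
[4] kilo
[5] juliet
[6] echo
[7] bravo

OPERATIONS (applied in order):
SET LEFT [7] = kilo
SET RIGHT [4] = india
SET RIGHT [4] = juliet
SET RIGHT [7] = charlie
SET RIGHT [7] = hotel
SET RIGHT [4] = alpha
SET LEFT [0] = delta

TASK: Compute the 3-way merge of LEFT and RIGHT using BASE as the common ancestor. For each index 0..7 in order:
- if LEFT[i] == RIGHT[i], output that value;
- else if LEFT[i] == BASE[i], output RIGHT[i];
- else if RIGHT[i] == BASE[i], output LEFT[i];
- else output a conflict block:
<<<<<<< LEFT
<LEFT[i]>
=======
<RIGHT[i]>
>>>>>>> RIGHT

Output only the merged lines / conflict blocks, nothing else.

Answer: delta
hotel
golf
kilo
alpha
juliet
echo
<<<<<<< LEFT
kilo
=======
hotel
>>>>>>> RIGHT

Derivation:
Final LEFT:  [delta, hotel, golf, kilo, kilo, juliet, echo, kilo]
Final RIGHT: [india, hotel, golf, kilo, alpha, juliet, echo, hotel]
i=0: L=delta, R=india=BASE -> take LEFT -> delta
i=1: L=hotel R=hotel -> agree -> hotel
i=2: L=golf R=golf -> agree -> golf
i=3: L=kilo R=kilo -> agree -> kilo
i=4: L=kilo=BASE, R=alpha -> take RIGHT -> alpha
i=5: L=juliet R=juliet -> agree -> juliet
i=6: L=echo R=echo -> agree -> echo
i=7: BASE=bravo L=kilo R=hotel all differ -> CONFLICT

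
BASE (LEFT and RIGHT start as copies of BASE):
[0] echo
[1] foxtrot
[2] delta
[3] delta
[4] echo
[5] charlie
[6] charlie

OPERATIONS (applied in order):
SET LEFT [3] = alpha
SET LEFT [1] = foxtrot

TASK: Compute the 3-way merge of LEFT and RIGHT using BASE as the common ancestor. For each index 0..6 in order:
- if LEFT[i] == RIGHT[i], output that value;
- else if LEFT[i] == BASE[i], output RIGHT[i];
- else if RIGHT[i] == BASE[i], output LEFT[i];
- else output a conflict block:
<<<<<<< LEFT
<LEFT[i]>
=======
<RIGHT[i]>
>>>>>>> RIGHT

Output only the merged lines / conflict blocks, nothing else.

Answer: echo
foxtrot
delta
alpha
echo
charlie
charlie

Derivation:
Final LEFT:  [echo, foxtrot, delta, alpha, echo, charlie, charlie]
Final RIGHT: [echo, foxtrot, delta, delta, echo, charlie, charlie]
i=0: L=echo R=echo -> agree -> echo
i=1: L=foxtrot R=foxtrot -> agree -> foxtrot
i=2: L=delta R=delta -> agree -> delta
i=3: L=alpha, R=delta=BASE -> take LEFT -> alpha
i=4: L=echo R=echo -> agree -> echo
i=5: L=charlie R=charlie -> agree -> charlie
i=6: L=charlie R=charlie -> agree -> charlie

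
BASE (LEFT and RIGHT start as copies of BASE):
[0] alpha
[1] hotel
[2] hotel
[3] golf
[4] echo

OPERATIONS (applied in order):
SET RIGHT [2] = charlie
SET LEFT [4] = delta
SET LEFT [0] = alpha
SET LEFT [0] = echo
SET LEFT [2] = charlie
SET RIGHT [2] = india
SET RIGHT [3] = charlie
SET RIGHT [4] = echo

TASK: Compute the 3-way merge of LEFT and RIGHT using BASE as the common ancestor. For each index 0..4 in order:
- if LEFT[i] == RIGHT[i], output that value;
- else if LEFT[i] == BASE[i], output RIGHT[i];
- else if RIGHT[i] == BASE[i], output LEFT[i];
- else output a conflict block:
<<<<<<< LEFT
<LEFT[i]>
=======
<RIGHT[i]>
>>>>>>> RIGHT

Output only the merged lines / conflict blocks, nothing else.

Final LEFT:  [echo, hotel, charlie, golf, delta]
Final RIGHT: [alpha, hotel, india, charlie, echo]
i=0: L=echo, R=alpha=BASE -> take LEFT -> echo
i=1: L=hotel R=hotel -> agree -> hotel
i=2: BASE=hotel L=charlie R=india all differ -> CONFLICT
i=3: L=golf=BASE, R=charlie -> take RIGHT -> charlie
i=4: L=delta, R=echo=BASE -> take LEFT -> delta

Answer: echo
hotel
<<<<<<< LEFT
charlie
=======
india
>>>>>>> RIGHT
charlie
delta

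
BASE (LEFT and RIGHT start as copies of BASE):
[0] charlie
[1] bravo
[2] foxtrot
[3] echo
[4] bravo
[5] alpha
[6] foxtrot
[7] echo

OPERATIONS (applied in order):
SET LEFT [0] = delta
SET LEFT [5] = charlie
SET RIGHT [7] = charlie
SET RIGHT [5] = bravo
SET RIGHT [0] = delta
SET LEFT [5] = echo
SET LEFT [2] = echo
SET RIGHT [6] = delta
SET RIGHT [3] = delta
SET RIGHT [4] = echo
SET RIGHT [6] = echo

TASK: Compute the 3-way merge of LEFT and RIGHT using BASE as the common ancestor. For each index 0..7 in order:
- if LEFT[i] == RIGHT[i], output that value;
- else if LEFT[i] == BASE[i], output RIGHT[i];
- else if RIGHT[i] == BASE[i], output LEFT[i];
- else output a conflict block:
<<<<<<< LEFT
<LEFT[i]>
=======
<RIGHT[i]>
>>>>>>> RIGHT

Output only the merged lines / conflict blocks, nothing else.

Answer: delta
bravo
echo
delta
echo
<<<<<<< LEFT
echo
=======
bravo
>>>>>>> RIGHT
echo
charlie

Derivation:
Final LEFT:  [delta, bravo, echo, echo, bravo, echo, foxtrot, echo]
Final RIGHT: [delta, bravo, foxtrot, delta, echo, bravo, echo, charlie]
i=0: L=delta R=delta -> agree -> delta
i=1: L=bravo R=bravo -> agree -> bravo
i=2: L=echo, R=foxtrot=BASE -> take LEFT -> echo
i=3: L=echo=BASE, R=delta -> take RIGHT -> delta
i=4: L=bravo=BASE, R=echo -> take RIGHT -> echo
i=5: BASE=alpha L=echo R=bravo all differ -> CONFLICT
i=6: L=foxtrot=BASE, R=echo -> take RIGHT -> echo
i=7: L=echo=BASE, R=charlie -> take RIGHT -> charlie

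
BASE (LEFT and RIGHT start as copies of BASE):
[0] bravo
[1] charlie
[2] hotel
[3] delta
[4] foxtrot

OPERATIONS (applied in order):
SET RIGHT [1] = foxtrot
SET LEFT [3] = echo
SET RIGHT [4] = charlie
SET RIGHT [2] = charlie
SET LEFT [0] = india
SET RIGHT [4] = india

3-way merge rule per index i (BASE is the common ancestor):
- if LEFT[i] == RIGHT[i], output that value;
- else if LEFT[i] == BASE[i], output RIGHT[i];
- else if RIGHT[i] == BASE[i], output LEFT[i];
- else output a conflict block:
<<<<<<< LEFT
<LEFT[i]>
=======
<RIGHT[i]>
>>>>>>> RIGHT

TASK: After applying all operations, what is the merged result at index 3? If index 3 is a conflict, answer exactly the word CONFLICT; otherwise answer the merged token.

Answer: echo

Derivation:
Final LEFT:  [india, charlie, hotel, echo, foxtrot]
Final RIGHT: [bravo, foxtrot, charlie, delta, india]
i=0: L=india, R=bravo=BASE -> take LEFT -> india
i=1: L=charlie=BASE, R=foxtrot -> take RIGHT -> foxtrot
i=2: L=hotel=BASE, R=charlie -> take RIGHT -> charlie
i=3: L=echo, R=delta=BASE -> take LEFT -> echo
i=4: L=foxtrot=BASE, R=india -> take RIGHT -> india
Index 3 -> echo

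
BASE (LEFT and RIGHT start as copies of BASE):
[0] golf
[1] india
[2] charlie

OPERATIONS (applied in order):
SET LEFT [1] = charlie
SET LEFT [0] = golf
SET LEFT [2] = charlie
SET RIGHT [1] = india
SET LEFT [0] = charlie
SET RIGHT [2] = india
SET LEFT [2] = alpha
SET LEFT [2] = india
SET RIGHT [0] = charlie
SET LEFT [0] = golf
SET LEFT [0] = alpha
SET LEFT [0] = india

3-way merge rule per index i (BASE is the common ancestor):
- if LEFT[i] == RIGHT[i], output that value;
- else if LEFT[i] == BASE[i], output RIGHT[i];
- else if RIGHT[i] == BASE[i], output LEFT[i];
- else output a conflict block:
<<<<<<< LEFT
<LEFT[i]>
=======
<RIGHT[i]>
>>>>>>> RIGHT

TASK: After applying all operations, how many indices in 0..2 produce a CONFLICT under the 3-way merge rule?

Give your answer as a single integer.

Final LEFT:  [india, charlie, india]
Final RIGHT: [charlie, india, india]
i=0: BASE=golf L=india R=charlie all differ -> CONFLICT
i=1: L=charlie, R=india=BASE -> take LEFT -> charlie
i=2: L=india R=india -> agree -> india
Conflict count: 1

Answer: 1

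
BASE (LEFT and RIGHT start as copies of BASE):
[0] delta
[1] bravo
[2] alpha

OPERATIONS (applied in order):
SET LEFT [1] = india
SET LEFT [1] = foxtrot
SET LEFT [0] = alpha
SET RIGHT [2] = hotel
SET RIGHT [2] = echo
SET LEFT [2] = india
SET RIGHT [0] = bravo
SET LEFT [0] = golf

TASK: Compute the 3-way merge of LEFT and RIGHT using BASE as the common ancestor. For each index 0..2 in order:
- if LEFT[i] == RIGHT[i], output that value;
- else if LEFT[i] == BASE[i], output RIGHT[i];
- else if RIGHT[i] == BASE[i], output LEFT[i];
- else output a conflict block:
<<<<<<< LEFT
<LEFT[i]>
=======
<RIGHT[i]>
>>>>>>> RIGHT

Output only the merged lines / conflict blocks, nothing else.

Final LEFT:  [golf, foxtrot, india]
Final RIGHT: [bravo, bravo, echo]
i=0: BASE=delta L=golf R=bravo all differ -> CONFLICT
i=1: L=foxtrot, R=bravo=BASE -> take LEFT -> foxtrot
i=2: BASE=alpha L=india R=echo all differ -> CONFLICT

Answer: <<<<<<< LEFT
golf
=======
bravo
>>>>>>> RIGHT
foxtrot
<<<<<<< LEFT
india
=======
echo
>>>>>>> RIGHT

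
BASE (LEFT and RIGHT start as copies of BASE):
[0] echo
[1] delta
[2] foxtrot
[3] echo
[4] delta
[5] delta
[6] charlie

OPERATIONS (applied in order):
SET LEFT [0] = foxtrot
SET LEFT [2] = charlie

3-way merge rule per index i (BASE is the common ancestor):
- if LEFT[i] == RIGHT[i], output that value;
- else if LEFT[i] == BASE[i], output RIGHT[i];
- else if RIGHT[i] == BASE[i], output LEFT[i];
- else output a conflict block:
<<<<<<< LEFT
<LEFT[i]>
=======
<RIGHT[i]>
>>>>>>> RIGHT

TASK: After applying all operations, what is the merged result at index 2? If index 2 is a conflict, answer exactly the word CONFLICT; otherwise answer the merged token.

Answer: charlie

Derivation:
Final LEFT:  [foxtrot, delta, charlie, echo, delta, delta, charlie]
Final RIGHT: [echo, delta, foxtrot, echo, delta, delta, charlie]
i=0: L=foxtrot, R=echo=BASE -> take LEFT -> foxtrot
i=1: L=delta R=delta -> agree -> delta
i=2: L=charlie, R=foxtrot=BASE -> take LEFT -> charlie
i=3: L=echo R=echo -> agree -> echo
i=4: L=delta R=delta -> agree -> delta
i=5: L=delta R=delta -> agree -> delta
i=6: L=charlie R=charlie -> agree -> charlie
Index 2 -> charlie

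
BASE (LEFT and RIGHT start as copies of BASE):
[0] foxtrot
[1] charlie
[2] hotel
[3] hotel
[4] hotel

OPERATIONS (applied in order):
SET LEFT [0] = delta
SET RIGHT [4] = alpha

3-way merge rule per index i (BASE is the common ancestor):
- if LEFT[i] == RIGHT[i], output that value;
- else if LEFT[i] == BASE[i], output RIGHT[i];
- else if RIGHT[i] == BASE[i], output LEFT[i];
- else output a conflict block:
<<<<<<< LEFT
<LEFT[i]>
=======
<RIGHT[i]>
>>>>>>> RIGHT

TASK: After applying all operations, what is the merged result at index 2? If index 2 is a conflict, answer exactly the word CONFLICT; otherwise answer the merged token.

Answer: hotel

Derivation:
Final LEFT:  [delta, charlie, hotel, hotel, hotel]
Final RIGHT: [foxtrot, charlie, hotel, hotel, alpha]
i=0: L=delta, R=foxtrot=BASE -> take LEFT -> delta
i=1: L=charlie R=charlie -> agree -> charlie
i=2: L=hotel R=hotel -> agree -> hotel
i=3: L=hotel R=hotel -> agree -> hotel
i=4: L=hotel=BASE, R=alpha -> take RIGHT -> alpha
Index 2 -> hotel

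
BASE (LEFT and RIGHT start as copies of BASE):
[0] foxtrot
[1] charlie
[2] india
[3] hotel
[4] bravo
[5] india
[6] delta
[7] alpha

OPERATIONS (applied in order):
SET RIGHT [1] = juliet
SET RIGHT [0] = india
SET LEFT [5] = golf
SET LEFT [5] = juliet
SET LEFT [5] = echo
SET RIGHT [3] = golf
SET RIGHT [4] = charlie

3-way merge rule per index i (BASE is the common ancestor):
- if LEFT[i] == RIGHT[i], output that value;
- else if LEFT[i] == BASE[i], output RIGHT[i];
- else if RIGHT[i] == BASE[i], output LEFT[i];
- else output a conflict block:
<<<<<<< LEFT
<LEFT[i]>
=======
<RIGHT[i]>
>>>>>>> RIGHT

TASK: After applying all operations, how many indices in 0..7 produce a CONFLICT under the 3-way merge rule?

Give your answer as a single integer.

Answer: 0

Derivation:
Final LEFT:  [foxtrot, charlie, india, hotel, bravo, echo, delta, alpha]
Final RIGHT: [india, juliet, india, golf, charlie, india, delta, alpha]
i=0: L=foxtrot=BASE, R=india -> take RIGHT -> india
i=1: L=charlie=BASE, R=juliet -> take RIGHT -> juliet
i=2: L=india R=india -> agree -> india
i=3: L=hotel=BASE, R=golf -> take RIGHT -> golf
i=4: L=bravo=BASE, R=charlie -> take RIGHT -> charlie
i=5: L=echo, R=india=BASE -> take LEFT -> echo
i=6: L=delta R=delta -> agree -> delta
i=7: L=alpha R=alpha -> agree -> alpha
Conflict count: 0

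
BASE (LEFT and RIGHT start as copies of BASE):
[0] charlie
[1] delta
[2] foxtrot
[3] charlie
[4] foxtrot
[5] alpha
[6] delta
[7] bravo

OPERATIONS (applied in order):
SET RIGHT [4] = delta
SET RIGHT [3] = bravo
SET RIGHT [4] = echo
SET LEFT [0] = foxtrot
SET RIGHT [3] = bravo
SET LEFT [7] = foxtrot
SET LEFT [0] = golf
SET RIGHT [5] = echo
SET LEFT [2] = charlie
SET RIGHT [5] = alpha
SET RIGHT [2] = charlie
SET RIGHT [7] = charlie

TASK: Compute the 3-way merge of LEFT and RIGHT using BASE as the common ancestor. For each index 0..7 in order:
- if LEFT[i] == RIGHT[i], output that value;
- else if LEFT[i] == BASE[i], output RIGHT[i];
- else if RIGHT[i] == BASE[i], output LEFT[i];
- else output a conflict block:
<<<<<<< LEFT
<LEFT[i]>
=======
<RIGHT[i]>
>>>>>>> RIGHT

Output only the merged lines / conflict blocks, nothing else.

Final LEFT:  [golf, delta, charlie, charlie, foxtrot, alpha, delta, foxtrot]
Final RIGHT: [charlie, delta, charlie, bravo, echo, alpha, delta, charlie]
i=0: L=golf, R=charlie=BASE -> take LEFT -> golf
i=1: L=delta R=delta -> agree -> delta
i=2: L=charlie R=charlie -> agree -> charlie
i=3: L=charlie=BASE, R=bravo -> take RIGHT -> bravo
i=4: L=foxtrot=BASE, R=echo -> take RIGHT -> echo
i=5: L=alpha R=alpha -> agree -> alpha
i=6: L=delta R=delta -> agree -> delta
i=7: BASE=bravo L=foxtrot R=charlie all differ -> CONFLICT

Answer: golf
delta
charlie
bravo
echo
alpha
delta
<<<<<<< LEFT
foxtrot
=======
charlie
>>>>>>> RIGHT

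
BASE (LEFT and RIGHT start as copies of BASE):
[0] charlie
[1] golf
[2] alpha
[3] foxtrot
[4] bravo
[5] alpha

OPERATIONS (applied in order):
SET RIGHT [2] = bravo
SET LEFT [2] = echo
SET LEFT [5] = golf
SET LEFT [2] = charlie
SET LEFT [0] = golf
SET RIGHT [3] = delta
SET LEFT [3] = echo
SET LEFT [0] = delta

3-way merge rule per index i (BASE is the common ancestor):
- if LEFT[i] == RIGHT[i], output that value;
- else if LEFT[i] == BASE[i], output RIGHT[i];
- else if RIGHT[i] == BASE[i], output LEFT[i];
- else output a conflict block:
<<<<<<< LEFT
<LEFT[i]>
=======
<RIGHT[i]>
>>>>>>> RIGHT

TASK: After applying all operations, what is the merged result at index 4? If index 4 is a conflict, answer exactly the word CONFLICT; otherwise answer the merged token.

Final LEFT:  [delta, golf, charlie, echo, bravo, golf]
Final RIGHT: [charlie, golf, bravo, delta, bravo, alpha]
i=0: L=delta, R=charlie=BASE -> take LEFT -> delta
i=1: L=golf R=golf -> agree -> golf
i=2: BASE=alpha L=charlie R=bravo all differ -> CONFLICT
i=3: BASE=foxtrot L=echo R=delta all differ -> CONFLICT
i=4: L=bravo R=bravo -> agree -> bravo
i=5: L=golf, R=alpha=BASE -> take LEFT -> golf
Index 4 -> bravo

Answer: bravo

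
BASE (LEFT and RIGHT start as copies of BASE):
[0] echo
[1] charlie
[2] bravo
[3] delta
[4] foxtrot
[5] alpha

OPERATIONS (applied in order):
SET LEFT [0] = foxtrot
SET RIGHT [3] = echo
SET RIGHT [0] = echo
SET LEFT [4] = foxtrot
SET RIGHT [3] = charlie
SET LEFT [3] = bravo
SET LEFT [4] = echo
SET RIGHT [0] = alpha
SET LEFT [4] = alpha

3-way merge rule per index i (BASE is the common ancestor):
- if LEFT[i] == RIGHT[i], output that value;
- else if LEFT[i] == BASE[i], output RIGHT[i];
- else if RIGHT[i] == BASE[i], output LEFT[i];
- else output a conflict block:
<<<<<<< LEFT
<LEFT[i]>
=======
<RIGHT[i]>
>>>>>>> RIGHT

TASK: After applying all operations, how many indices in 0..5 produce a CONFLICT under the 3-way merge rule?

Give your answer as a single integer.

Answer: 2

Derivation:
Final LEFT:  [foxtrot, charlie, bravo, bravo, alpha, alpha]
Final RIGHT: [alpha, charlie, bravo, charlie, foxtrot, alpha]
i=0: BASE=echo L=foxtrot R=alpha all differ -> CONFLICT
i=1: L=charlie R=charlie -> agree -> charlie
i=2: L=bravo R=bravo -> agree -> bravo
i=3: BASE=delta L=bravo R=charlie all differ -> CONFLICT
i=4: L=alpha, R=foxtrot=BASE -> take LEFT -> alpha
i=5: L=alpha R=alpha -> agree -> alpha
Conflict count: 2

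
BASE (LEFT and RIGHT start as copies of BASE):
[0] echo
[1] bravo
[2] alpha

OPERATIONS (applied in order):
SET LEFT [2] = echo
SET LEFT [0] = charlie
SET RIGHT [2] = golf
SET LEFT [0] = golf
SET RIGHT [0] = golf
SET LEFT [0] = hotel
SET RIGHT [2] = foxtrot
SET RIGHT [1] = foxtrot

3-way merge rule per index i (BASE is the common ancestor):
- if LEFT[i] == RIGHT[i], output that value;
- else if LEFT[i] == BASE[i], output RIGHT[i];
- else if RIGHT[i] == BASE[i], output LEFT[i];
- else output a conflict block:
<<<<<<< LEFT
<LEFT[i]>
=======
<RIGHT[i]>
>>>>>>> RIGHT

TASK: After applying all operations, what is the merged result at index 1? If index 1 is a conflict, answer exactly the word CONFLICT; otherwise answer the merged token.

Final LEFT:  [hotel, bravo, echo]
Final RIGHT: [golf, foxtrot, foxtrot]
i=0: BASE=echo L=hotel R=golf all differ -> CONFLICT
i=1: L=bravo=BASE, R=foxtrot -> take RIGHT -> foxtrot
i=2: BASE=alpha L=echo R=foxtrot all differ -> CONFLICT
Index 1 -> foxtrot

Answer: foxtrot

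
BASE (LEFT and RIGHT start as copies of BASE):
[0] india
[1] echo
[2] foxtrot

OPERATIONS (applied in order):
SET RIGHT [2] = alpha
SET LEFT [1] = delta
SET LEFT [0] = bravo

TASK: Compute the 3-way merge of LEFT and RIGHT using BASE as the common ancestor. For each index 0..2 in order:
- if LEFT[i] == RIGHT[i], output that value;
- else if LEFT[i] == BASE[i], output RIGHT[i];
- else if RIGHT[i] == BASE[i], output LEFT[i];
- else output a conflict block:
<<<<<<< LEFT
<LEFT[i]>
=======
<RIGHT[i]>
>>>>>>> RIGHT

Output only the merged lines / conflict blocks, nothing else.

Final LEFT:  [bravo, delta, foxtrot]
Final RIGHT: [india, echo, alpha]
i=0: L=bravo, R=india=BASE -> take LEFT -> bravo
i=1: L=delta, R=echo=BASE -> take LEFT -> delta
i=2: L=foxtrot=BASE, R=alpha -> take RIGHT -> alpha

Answer: bravo
delta
alpha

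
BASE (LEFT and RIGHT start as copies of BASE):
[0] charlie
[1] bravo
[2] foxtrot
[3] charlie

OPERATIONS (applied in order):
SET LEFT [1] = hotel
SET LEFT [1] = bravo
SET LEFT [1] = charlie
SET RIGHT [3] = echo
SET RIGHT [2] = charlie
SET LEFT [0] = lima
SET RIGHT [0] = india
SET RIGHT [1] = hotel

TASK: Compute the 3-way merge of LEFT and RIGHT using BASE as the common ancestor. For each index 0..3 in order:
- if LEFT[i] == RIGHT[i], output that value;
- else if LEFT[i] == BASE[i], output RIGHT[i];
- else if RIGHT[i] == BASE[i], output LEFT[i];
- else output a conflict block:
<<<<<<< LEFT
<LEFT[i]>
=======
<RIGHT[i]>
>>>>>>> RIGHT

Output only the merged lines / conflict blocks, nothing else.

Final LEFT:  [lima, charlie, foxtrot, charlie]
Final RIGHT: [india, hotel, charlie, echo]
i=0: BASE=charlie L=lima R=india all differ -> CONFLICT
i=1: BASE=bravo L=charlie R=hotel all differ -> CONFLICT
i=2: L=foxtrot=BASE, R=charlie -> take RIGHT -> charlie
i=3: L=charlie=BASE, R=echo -> take RIGHT -> echo

Answer: <<<<<<< LEFT
lima
=======
india
>>>>>>> RIGHT
<<<<<<< LEFT
charlie
=======
hotel
>>>>>>> RIGHT
charlie
echo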